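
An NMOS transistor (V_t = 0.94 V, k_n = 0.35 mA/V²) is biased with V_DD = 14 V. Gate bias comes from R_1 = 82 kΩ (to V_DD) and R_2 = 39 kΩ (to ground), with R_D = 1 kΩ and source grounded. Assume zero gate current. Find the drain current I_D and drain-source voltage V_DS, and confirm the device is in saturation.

I_D ≈ 2.2 mA, V_DS ≈ 12 V

V_G = V_DD·R_2/(R_1+R_2) = 14×39/121 = 4.51 V. With the source grounded, V_GS = V_G = 4.51 V.
Assume saturation: I_D = (k_n/2)(V_GS − V_t)² = (0.35/2)×(4.51 − 0.94)² = 0.175×3.57² = 2.23 mA.
V_DS = V_DD − I_D·R_D = 14 − 2.23×1 = 11.8 V.
Saturation requires V_DS ≥ V_GS − V_t = 3.57 V; 11.8 ≥ 3.57 ✓.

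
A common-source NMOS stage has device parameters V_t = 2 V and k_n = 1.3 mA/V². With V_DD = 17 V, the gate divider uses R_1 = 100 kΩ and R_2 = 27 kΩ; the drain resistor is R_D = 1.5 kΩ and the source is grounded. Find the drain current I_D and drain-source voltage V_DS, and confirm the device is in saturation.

V_G = V_DD·R_2/(R_1+R_2) = 17×27/127 = 3.61 V. With the source grounded, V_GS = V_G = 3.61 V.
Assume saturation: I_D = (k_n/2)(V_GS − V_t)² = (1.3/2)×(3.61 − 2)² = 0.65×1.61² = 1.69 mA.
V_DS = V_DD − I_D·R_D = 17 − 1.69×1.5 = 14.5 V.
Saturation requires V_DS ≥ V_GS − V_t = 1.61 V; 14.5 ≥ 1.61 ✓.

I_D ≈ 1.7 mA, V_DS ≈ 14 V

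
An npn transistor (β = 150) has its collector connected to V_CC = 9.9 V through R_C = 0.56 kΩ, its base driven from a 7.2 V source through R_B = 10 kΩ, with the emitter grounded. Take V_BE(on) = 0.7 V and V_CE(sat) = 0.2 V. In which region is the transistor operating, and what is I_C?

saturation; I_C ≈ 17 mA

Assume active: I_B = (7.2 − 0.7)/10 = 0.65 mA, giving I_C = β·I_B = 97.5 mA.
But then V_CE = 9.9 − 97.5×0.56 = -44.7 V < V_CE(sat) = 0.2 V — impossible in the active region.
So the transistor is saturated. With V_CE = 0.2 V, I_C = (V_CC − 0.2)/R_C = 9.7/0.56 = 17.3 mA.
Check: β·I_B = 97.5 mA > I_C = 17.3 mA, confirming saturation.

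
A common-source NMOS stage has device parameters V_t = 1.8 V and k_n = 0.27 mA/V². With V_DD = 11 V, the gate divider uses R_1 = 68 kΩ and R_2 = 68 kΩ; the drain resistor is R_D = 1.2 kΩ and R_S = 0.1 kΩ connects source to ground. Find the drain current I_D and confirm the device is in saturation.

V_G = V_DD·R_2/(R_1+R_2) = 11×68/136 = 5.5 V.
Assume saturation: I_D = (k_n/2)(V_GS − V_t)² with V_GS = V_G − I_D·R_S = 5.5 − 0.1·I_D.
Substituting gives 0.00135·I_D² − 1.1·I_D + 1.85 = 0, with roots I_D = 1.68 or 813 mA.
The root I_D = 813 mA gives V_GS = -75.8 V ≤ V_t, so take I_D = 1.68 mA.
Then V_GS = 5.33 V and V_DS = V_DD − I_D(R_D+R_S) = 11 − 1.68×1.3 = 8.81 V.
Saturation requires V_DS ≥ V_GS − V_t = 3.53 V; 8.81 ≥ 3.53 ✓.

I_D ≈ 1.7 mA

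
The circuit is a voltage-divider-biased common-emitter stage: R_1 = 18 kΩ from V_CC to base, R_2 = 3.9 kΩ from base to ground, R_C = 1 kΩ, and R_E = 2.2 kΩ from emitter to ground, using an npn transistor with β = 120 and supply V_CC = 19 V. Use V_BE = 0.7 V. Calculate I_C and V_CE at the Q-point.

Thevenize the base divider: V_Th = V_CC·R_2/(R_1+R_2) = 19×3.9/21.9 = 3.38 V, R_Th = R_1‖R_2 = 3.21 kΩ.
Base-emitter loop: V_Th = I_B·R_Th + V_BE + (β+1)I_B·R_E, so I_B = (3.38 − 0.7) / (3.21 + 121×2.2) = 0.00996 mA.
I_C = β·I_B = 120×0.00996 = 1.2 mA, and I_E = (β+1)I_B = 1.21 mA.
V_CE = V_CC − I_C·R_C − I_E·R_E = 19 − 1.2×1 − 1.21×2.2 = 15.2 V.
V_CE = 15.2 V > 0.2 V confirms active-region operation.

I_C ≈ 1.2 mA, V_CE ≈ 15 V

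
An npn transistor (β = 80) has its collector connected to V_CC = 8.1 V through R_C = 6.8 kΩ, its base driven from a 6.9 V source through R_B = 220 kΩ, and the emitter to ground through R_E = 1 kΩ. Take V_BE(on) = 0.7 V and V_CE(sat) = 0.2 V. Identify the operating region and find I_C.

Assume active: I_B = (6.9 − 0.7)/(220 + 81×1) = 0.0206 mA, I_C = β·I_B = 1.65 mA.
Then V_CE = 8.1 − 1.65×6.8 − 1.67×1 = -4.77 V < 0.2 V — the active assumption fails.
Re-solve with V_CE = 0.2 V. KCL at the emitter: V_E/R_E = (V_BB−0.7−V_E)/R_B + (V_CC−0.2−V_E)/R_C, giving V_E = 1.03 V.
I_C = (V_CC − 0.2 − V_E)/R_C = (7.9 − 1.03)/6.8 = 1.01 mA.
Check: I_B = (6.2 − 1.03)/220 = 0.0235 mA, and β·I_B = 1.88 mA > I_C, confirming saturation.

saturation; I_C ≈ 1 mA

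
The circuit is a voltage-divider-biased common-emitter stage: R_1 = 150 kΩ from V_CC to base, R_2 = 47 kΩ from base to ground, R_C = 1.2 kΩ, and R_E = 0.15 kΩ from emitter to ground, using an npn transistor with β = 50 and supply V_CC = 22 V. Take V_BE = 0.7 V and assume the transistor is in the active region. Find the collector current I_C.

Thevenize the base divider: V_Th = V_CC·R_2/(R_1+R_2) = 22×47/197 = 5.25 V, R_Th = R_1‖R_2 = 35.8 kΩ.
Base-emitter loop: V_Th = I_B·R_Th + V_BE + (β+1)I_B·R_E, so I_B = (5.25 − 0.7) / (35.8 + 51×0.15) = 0.105 mA.
I_C = β·I_B = 50×0.105 = 5.24 mA, and I_E = (β+1)I_B = 5.34 mA.
V_CE = V_CC − I_C·R_C − I_E·R_E = 22 − 5.24×1.2 − 5.34×0.15 = 14.9 V.
V_CE = 14.9 V > 0.2 V confirms active-region operation.

I_C ≈ 5.2 mA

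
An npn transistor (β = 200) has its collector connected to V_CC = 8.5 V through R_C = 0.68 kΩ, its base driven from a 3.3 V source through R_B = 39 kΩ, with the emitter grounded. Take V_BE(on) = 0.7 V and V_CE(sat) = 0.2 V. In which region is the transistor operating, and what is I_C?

Assume active: I_B = (3.3 − 0.7)/39 = 0.0667 mA, giving I_C = β·I_B = 13.3 mA.
But then V_CE = 8.5 − 13.3×0.68 = -0.567 V < V_CE(sat) = 0.2 V — impossible in the active region.
So the transistor is saturated. With V_CE = 0.2 V, I_C = (V_CC − 0.2)/R_C = 8.3/0.68 = 12.2 mA.
Check: β·I_B = 13.3 mA > I_C = 12.2 mA, confirming saturation.

saturation; I_C ≈ 12 mA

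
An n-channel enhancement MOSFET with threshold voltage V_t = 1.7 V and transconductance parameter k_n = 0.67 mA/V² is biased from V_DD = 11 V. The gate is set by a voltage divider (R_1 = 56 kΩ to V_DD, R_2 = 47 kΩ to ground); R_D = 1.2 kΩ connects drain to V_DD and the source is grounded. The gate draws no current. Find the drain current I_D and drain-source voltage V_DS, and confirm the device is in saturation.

V_G = V_DD·R_2/(R_1+R_2) = 11×47/103 = 5.02 V. With the source grounded, V_GS = V_G = 5.02 V.
Assume saturation: I_D = (k_n/2)(V_GS − V_t)² = (0.67/2)×(5.02 − 1.7)² = 0.335×3.32² = 3.69 mA.
V_DS = V_DD − I_D·R_D = 11 − 3.69×1.2 = 6.57 V.
Saturation requires V_DS ≥ V_GS − V_t = 3.32 V; 6.57 ≥ 3.32 ✓.

I_D ≈ 3.7 mA, V_DS ≈ 6.6 V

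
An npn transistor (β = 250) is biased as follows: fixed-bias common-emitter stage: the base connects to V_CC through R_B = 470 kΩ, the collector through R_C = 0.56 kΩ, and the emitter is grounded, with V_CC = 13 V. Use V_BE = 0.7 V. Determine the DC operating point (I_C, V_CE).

Base loop: V_CC = I_B·R_B + V_BE, so I_B = (13 − 0.7)/470 kΩ = 0.0262 mA.
In the active region I_C = β·I_B = 250 × 0.0262 = 6.54 mA.
Collector loop: V_CE = V_CC − I_C·R_C = 13 − 6.54×0.56 = 9.34 V.
Since V_CE = 9.34 V > V_CE(sat) ≈ 0.2 V, the transistor is in the active region as assumed.

I_C ≈ 6.5 mA, V_CE ≈ 9.3 V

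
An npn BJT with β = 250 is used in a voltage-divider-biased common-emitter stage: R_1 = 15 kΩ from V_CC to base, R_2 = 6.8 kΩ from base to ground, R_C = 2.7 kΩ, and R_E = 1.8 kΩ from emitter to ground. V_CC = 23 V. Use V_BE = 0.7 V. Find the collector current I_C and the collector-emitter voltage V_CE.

I_C ≈ 3.5 mA, V_CE ≈ 7 V

Thevenize the base divider: V_Th = V_CC·R_2/(R_1+R_2) = 23×6.8/21.8 = 7.17 V, R_Th = R_1‖R_2 = 4.68 kΩ.
Base-emitter loop: V_Th = I_B·R_Th + V_BE + (β+1)I_B·R_E, so I_B = (7.17 − 0.7) / (4.68 + 251×1.8) = 0.0142 mA.
I_C = β·I_B = 250×0.0142 = 3.55 mA, and I_E = (β+1)I_B = 3.56 mA.
V_CE = V_CC − I_C·R_C − I_E·R_E = 23 − 3.55×2.7 − 3.56×1.8 = 7.02 V.
V_CE = 7.02 V > 0.2 V confirms active-region operation.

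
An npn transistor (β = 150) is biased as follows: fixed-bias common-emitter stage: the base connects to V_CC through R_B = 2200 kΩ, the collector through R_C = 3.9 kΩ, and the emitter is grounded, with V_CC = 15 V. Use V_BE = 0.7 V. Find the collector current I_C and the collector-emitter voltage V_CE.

Base loop: V_CC = I_B·R_B + V_BE, so I_B = (15 − 0.7)/2200 kΩ = 0.0065 mA.
In the active region I_C = β·I_B = 150 × 0.0065 = 0.975 mA.
Collector loop: V_CE = V_CC − I_C·R_C = 15 − 0.975×3.9 = 11.2 V.
Since V_CE = 11.2 V > V_CE(sat) ≈ 0.2 V, the transistor is in the active region as assumed.

I_C ≈ 0.98 mA, V_CE ≈ 11 V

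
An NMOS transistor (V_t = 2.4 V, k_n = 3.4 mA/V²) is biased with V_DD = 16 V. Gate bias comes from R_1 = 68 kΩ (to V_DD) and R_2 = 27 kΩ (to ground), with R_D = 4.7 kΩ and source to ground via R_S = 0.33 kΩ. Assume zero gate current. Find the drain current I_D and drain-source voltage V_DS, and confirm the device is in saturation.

V_G = V_DD·R_2/(R_1+R_2) = 16×27/95 = 4.55 V.
Assume saturation: I_D = (k_n/2)(V_GS − V_t)² with V_GS = V_G − I_D·R_S = 4.55 − 0.33·I_D.
Substituting gives 0.185·I_D² − 3.41·I_D + 7.84 = 0, with roots I_D = 2.69 or 15.7 mA.
The root I_D = 15.7 mA gives V_GS = -0.641 V ≤ V_t, so take I_D = 2.69 mA.
Then V_GS = 3.66 V and V_DS = V_DD − I_D(R_D+R_S) = 16 − 2.69×5.03 = 2.45 V.
Saturation requires V_DS ≥ V_GS − V_t = 1.26 V; 2.45 ≥ 1.26 ✓.

I_D ≈ 2.7 mA, V_DS ≈ 2.5 V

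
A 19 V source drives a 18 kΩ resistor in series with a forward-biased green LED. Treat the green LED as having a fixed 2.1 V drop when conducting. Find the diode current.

KVL around the loop: 19 = V_D + I·R = 2.1 + I × 18 kΩ.
So I = (19 − 2.1) / 18 kΩ = 16.9 / 18 = 0.939 mA.

I ≈ 0.94 mA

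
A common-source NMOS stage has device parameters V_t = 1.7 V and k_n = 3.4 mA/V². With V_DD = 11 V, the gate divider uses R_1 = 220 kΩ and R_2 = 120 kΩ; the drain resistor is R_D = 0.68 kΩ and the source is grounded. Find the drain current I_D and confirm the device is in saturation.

V_G = V_DD·R_2/(R_1+R_2) = 11×120/340 = 3.88 V. With the source grounded, V_GS = V_G = 3.88 V.
Assume saturation: I_D = (k_n/2)(V_GS − V_t)² = (3.4/2)×(3.88 − 1.7)² = 1.7×2.18² = 8.1 mA.
V_DS = V_DD − I_D·R_D = 11 − 8.1×0.68 = 5.49 V.
Saturation requires V_DS ≥ V_GS − V_t = 2.18 V; 5.49 ≥ 2.18 ✓.

I_D ≈ 8.1 mA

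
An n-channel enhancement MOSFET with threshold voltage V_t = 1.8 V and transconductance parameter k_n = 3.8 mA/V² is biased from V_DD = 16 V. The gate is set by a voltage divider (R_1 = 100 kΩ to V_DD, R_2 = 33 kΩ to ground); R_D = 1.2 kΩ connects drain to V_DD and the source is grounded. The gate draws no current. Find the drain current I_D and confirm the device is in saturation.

V_G = V_DD·R_2/(R_1+R_2) = 16×33/133 = 3.97 V. With the source grounded, V_GS = V_G = 3.97 V.
Assume saturation: I_D = (k_n/2)(V_GS − V_t)² = (3.8/2)×(3.97 − 1.8)² = 1.9×2.17² = 8.95 mA.
V_DS = V_DD − I_D·R_D = 16 − 8.95×1.2 = 5.26 V.
Saturation requires V_DS ≥ V_GS − V_t = 2.17 V; 5.26 ≥ 2.17 ✓.

I_D ≈ 8.9 mA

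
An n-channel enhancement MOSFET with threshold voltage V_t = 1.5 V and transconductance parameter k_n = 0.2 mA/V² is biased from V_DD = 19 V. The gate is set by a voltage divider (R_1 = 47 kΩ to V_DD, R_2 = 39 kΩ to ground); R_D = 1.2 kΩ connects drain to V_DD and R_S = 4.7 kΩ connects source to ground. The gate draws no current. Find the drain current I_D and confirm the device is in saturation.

I_D ≈ 0.88 mA

V_G = V_DD·R_2/(R_1+R_2) = 19×39/86 = 8.62 V.
Assume saturation: I_D = (k_n/2)(V_GS − V_t)² with V_GS = V_G − I_D·R_S = 8.62 − 4.7·I_D.
Substituting gives 2.21·I_D² − 7.69·I_D + 5.06 = 0, with roots I_D = 0.882 or 2.6 mA.
The root I_D = 2.6 mA gives V_GS = -3.6 V ≤ V_t, so take I_D = 0.882 mA.
Then V_GS = 4.47 V and V_DS = V_DD − I_D(R_D+R_S) = 19 − 0.882×5.9 = 13.8 V.
Saturation requires V_DS ≥ V_GS − V_t = 2.97 V; 13.8 ≥ 2.97 ✓.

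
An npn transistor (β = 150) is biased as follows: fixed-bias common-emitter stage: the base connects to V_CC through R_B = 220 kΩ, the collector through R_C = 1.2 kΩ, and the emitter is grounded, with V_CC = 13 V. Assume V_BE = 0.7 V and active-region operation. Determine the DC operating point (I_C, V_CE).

I_C ≈ 8.4 mA, V_CE ≈ 2.9 V

Base loop: V_CC = I_B·R_B + V_BE, so I_B = (13 − 0.7)/220 kΩ = 0.0559 mA.
In the active region I_C = β·I_B = 150 × 0.0559 = 8.39 mA.
Collector loop: V_CE = V_CC − I_C·R_C = 13 − 8.39×1.2 = 2.94 V.
Since V_CE = 2.94 V > V_CE(sat) ≈ 0.2 V, the transistor is in the active region as assumed.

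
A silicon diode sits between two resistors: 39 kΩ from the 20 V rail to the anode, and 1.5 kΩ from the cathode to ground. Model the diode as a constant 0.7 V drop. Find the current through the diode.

I ≈ 0.48 mA

The two resistors are in series with the diode, so KVL gives 20 = I·39 + 0.7 + I·1.5.
I = (20 − 0.7) / (39 + 1.5) kΩ = 19.3 / 40.5 = 0.477 mA.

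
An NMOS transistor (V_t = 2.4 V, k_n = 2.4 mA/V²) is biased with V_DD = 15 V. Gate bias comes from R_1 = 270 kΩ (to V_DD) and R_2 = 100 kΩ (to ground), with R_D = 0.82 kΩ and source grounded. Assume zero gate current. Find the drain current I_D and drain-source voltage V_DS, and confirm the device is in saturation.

I_D ≈ 3.3 mA, V_DS ≈ 12 V

V_G = V_DD·R_2/(R_1+R_2) = 15×100/370 = 4.05 V. With the source grounded, V_GS = V_G = 4.05 V.
Assume saturation: I_D = (k_n/2)(V_GS − V_t)² = (2.4/2)×(4.05 − 2.4)² = 1.2×1.65² = 3.28 mA.
V_DS = V_DD − I_D·R_D = 15 − 3.28×0.82 = 12.3 V.
Saturation requires V_DS ≥ V_GS − V_t = 1.65 V; 12.3 ≥ 1.65 ✓.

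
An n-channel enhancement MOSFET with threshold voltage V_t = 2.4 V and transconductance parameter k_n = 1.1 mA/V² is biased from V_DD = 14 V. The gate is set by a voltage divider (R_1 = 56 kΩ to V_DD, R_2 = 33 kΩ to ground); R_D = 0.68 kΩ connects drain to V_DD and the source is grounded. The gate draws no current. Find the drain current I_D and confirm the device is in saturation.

V_G = V_DD·R_2/(R_1+R_2) = 14×33/89 = 5.19 V. With the source grounded, V_GS = V_G = 5.19 V.
Assume saturation: I_D = (k_n/2)(V_GS − V_t)² = (1.1/2)×(5.19 − 2.4)² = 0.55×2.79² = 4.28 mA.
V_DS = V_DD − I_D·R_D = 14 − 4.28×0.68 = 11.1 V.
Saturation requires V_DS ≥ V_GS − V_t = 2.79 V; 11.1 ≥ 2.79 ✓.

I_D ≈ 4.3 mA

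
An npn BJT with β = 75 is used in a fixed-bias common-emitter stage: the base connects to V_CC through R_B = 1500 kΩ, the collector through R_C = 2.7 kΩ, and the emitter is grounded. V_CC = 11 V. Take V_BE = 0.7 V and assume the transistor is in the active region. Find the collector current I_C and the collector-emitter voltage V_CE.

Base loop: V_CC = I_B·R_B + V_BE, so I_B = (11 − 0.7)/1500 kΩ = 0.00687 mA.
In the active region I_C = β·I_B = 75 × 0.00687 = 0.515 mA.
Collector loop: V_CE = V_CC − I_C·R_C = 11 − 0.515×2.7 = 9.61 V.
Since V_CE = 9.61 V > V_CE(sat) ≈ 0.2 V, the transistor is in the active region as assumed.

I_C ≈ 0.52 mA, V_CE ≈ 9.6 V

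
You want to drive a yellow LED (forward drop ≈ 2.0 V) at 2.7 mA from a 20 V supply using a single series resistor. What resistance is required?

R ≈ 6.7 kΩ

The resistor drops V_S − V_D = 20 − 2.0 = 18 V at 2.7 mA.
R = 18 V / 2.7 mA = 6.67 kΩ.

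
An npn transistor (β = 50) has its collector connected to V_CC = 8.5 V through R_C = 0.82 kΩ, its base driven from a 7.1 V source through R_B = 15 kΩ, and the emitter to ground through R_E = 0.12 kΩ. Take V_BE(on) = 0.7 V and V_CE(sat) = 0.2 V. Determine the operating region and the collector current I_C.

saturation; I_C ≈ 8.8 mA

Assume active: I_B = (7.1 − 0.7)/(15 + 51×0.12) = 0.303 mA, I_C = β·I_B = 15.2 mA.
Then V_CE = 8.5 − 15.2×0.82 − 15.5×0.12 = -5.78 V < 0.2 V — the active assumption fails.
Re-solve with V_CE = 0.2 V. KCL at the emitter: V_E/R_E = (V_BB−0.7−V_E)/R_B + (V_CC−0.2−V_E)/R_C, giving V_E = 1.1 V.
I_C = (V_CC − 0.2 − V_E)/R_C = (8.3 − 1.1)/0.82 = 8.78 mA.
Check: I_B = (6.4 − 1.1)/15 = 0.354 mA, and β·I_B = 17.7 mA > I_C, confirming saturation.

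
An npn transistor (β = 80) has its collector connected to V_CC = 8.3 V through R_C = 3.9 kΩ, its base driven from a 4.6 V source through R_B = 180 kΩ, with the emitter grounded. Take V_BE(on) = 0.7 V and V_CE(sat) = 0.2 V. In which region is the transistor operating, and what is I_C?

active; I_C ≈ 1.7 mA

Assume active. Base-emitter loop: I_B = (V_BB − V_BE)/R_B = (4.6 − 0.7)/180 = 0.0217 mA.
I_C = β·I_B = 80×0.0217 = 1.73 mA.
V_CE = V_CC − I_C·R_C = 8.3 − 1.73×3.9 = 1.54 V > V_CE(sat), so the active-region assumption holds.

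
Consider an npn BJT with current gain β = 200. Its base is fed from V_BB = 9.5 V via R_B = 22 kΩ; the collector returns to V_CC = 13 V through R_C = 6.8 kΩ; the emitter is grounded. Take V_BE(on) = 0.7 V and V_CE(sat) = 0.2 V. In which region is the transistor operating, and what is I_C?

saturation; I_C ≈ 1.9 mA

Assume active: I_B = (9.5 − 0.7)/22 = 0.4 mA, giving I_C = β·I_B = 80 mA.
But then V_CE = 13 − 80×6.8 = -531 V < V_CE(sat) = 0.2 V — impossible in the active region.
So the transistor is saturated. With V_CE = 0.2 V, I_C = (V_CC − 0.2)/R_C = 12.8/6.8 = 1.88 mA.
Check: β·I_B = 80 mA > I_C = 1.88 mA, confirming saturation.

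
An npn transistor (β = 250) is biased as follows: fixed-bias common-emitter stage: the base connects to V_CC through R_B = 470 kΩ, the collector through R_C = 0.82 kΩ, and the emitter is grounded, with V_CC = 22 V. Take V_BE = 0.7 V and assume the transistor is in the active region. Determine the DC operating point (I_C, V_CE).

I_C ≈ 11 mA, V_CE ≈ 13 V

Base loop: V_CC = I_B·R_B + V_BE, so I_B = (22 − 0.7)/470 kΩ = 0.0453 mA.
In the active region I_C = β·I_B = 250 × 0.0453 = 11.3 mA.
Collector loop: V_CE = V_CC − I_C·R_C = 22 − 11.3×0.82 = 12.7 V.
Since V_CE = 12.7 V > V_CE(sat) ≈ 0.2 V, the transistor is in the active region as assumed.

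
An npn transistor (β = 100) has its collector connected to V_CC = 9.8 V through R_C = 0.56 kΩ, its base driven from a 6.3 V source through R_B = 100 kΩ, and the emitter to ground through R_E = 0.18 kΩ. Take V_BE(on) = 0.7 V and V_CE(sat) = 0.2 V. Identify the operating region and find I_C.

Assume active. Base-emitter loop: I_B = (V_BB − V_BE)/(R_B + (β+1)R_E) = (6.3 − 0.7)/(100 + 101×0.18) = 0.0474 mA.
I_C = β·I_B = 100×0.0474 = 4.74 mA.
V_CE = V_CC − I_C·R_C − I_E·R_E = 9.8 − 4.74×0.56 − 4.79×0.18 = 6.28 V > V_CE(sat), so the active-region assumption holds.

active; I_C ≈ 4.7 mA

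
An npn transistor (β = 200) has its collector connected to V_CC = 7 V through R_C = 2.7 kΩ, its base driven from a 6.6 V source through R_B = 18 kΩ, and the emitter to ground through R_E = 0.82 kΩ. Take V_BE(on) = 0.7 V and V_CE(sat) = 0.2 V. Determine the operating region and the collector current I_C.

Assume active: I_B = (6.6 − 0.7)/(18 + 201×0.82) = 0.0323 mA, I_C = β·I_B = 6.45 mA.
Then V_CE = 7 − 6.45×2.7 − 6.49×0.82 = -15.7 V < 0.2 V — the active assumption fails.
Re-solve with V_CE = 0.2 V. KCL at the emitter: V_E/R_E = (V_BB−0.7−V_E)/R_B + (V_CC−0.2−V_E)/R_C, giving V_E = 1.73 V.
I_C = (V_CC − 0.2 − V_E)/R_C = (6.8 − 1.73)/2.7 = 1.88 mA.
Check: I_B = (5.9 − 1.73)/18 = 0.232 mA, and β·I_B = 46.3 mA > I_C, confirming saturation.

saturation; I_C ≈ 1.9 mA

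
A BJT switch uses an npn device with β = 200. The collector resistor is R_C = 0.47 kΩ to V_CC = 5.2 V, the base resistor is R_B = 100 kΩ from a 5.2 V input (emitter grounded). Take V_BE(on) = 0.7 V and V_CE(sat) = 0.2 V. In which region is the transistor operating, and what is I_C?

Assume active. Base-emitter loop: I_B = (V_BB − V_BE)/R_B = (5.2 − 0.7)/100 = 0.045 mA.
I_C = β·I_B = 200×0.045 = 9 mA.
V_CE = V_CC − I_C·R_C = 5.2 − 9×0.47 = 0.97 V > V_CE(sat), so the active-region assumption holds.

active; I_C ≈ 9 mA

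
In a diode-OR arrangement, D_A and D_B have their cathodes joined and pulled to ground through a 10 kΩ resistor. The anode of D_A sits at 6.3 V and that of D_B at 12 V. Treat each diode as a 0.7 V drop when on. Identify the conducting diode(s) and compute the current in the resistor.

Assume both conduct. Then node N would need to be at both 6.3−0.7 = 5.6 V and 12−0.7 = 11.3 V, which is impossible.
Assume only D_B conducts: V_N = 12 − 0.7 = 11.3 V, so I_R = 11.3/10 = 1.13 mA.
Check D_A: its anode-to-cathode voltage is 6.3 − 11.3 = -5 V < 0.7 V, so it is off. The assumption is consistent.

Only D_B conducts; I_R ≈ 1.1 mA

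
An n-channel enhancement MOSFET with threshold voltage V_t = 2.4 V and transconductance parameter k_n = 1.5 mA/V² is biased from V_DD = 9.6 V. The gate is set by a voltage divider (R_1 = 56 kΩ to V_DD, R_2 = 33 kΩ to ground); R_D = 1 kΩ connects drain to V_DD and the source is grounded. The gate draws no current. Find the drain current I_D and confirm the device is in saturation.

V_G = V_DD·R_2/(R_1+R_2) = 9.6×33/89 = 3.56 V. With the source grounded, V_GS = V_G = 3.56 V.
Assume saturation: I_D = (k_n/2)(V_GS − V_t)² = (1.5/2)×(3.56 − 2.4)² = 0.75×1.16² = 1.01 mA.
V_DS = V_DD − I_D·R_D = 9.6 − 1.01×1 = 8.59 V.
Saturation requires V_DS ≥ V_GS − V_t = 1.16 V; 8.59 ≥ 1.16 ✓.

I_D ≈ 1 mA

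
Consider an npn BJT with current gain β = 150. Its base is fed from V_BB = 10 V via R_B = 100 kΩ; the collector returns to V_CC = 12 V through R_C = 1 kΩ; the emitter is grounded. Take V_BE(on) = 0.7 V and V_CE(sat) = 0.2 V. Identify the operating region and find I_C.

saturation; I_C ≈ 12 mA

Assume active: I_B = (10 − 0.7)/100 = 0.093 mA, giving I_C = β·I_B = 14 mA.
But then V_CE = 12 − 14×1 = -1.95 V < V_CE(sat) = 0.2 V — impossible in the active region.
So the transistor is saturated. With V_CE = 0.2 V, I_C = (V_CC − 0.2)/R_C = 11.8/1 = 11.8 mA.
Check: β·I_B = 14 mA > I_C = 11.8 mA, confirming saturation.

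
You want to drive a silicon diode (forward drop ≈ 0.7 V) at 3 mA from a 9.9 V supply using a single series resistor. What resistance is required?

The resistor drops V_S − V_D = 9.9 − 0.7 = 9.2 V at 3 mA.
R = 9.2 V / 3 mA = 3.07 kΩ.

R ≈ 3.1 kΩ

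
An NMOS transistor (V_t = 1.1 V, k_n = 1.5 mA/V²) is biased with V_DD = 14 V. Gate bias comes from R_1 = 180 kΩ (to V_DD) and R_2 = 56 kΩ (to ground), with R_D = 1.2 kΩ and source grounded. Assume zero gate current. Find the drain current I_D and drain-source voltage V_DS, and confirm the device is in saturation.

I_D ≈ 3.7 mA, V_DS ≈ 9.6 V

V_G = V_DD·R_2/(R_1+R_2) = 14×56/236 = 3.32 V. With the source grounded, V_GS = V_G = 3.32 V.
Assume saturation: I_D = (k_n/2)(V_GS − V_t)² = (1.5/2)×(3.32 − 1.1)² = 0.75×2.22² = 3.7 mA.
V_DS = V_DD − I_D·R_D = 14 − 3.7×1.2 = 9.56 V.
Saturation requires V_DS ≥ V_GS − V_t = 2.22 V; 9.56 ≥ 2.22 ✓.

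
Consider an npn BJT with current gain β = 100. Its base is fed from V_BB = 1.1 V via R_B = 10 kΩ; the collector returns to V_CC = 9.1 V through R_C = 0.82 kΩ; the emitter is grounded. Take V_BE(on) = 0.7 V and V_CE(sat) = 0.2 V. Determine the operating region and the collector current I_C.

active; I_C ≈ 4 mA

Assume active. Base-emitter loop: I_B = (V_BB − V_BE)/R_B = (1.1 − 0.7)/10 = 0.04 mA.
I_C = β·I_B = 100×0.04 = 4 mA.
V_CE = V_CC − I_C·R_C = 9.1 − 4×0.82 = 5.82 V > V_CE(sat), so the active-region assumption holds.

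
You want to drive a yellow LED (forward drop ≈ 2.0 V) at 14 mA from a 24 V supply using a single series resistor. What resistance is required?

R ≈ 1.6 kΩ

The resistor drops V_S − V_D = 24 − 2.0 = 22 V at 14 mA.
R = 22 V / 14 mA = 1.57 kΩ.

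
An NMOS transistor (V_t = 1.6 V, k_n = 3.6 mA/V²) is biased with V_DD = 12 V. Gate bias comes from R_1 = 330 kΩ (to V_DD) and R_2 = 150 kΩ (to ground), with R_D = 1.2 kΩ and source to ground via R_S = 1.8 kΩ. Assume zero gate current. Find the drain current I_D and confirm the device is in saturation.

V_G = V_DD·R_2/(R_1+R_2) = 12×150/480 = 3.75 V.
Assume saturation: I_D = (k_n/2)(V_GS − V_t)² with V_GS = V_G − I_D·R_S = 3.75 − 1.8·I_D.
Substituting gives 5.83·I_D² − 14.9·I_D + 8.32 = 0, with roots I_D = 0.82 or 1.74 mA.
The root I_D = 1.74 mA gives V_GS = 0.617 V ≤ V_t, so take I_D = 0.82 mA.
Then V_GS = 2.27 V and V_DS = V_DD − I_D(R_D+R_S) = 12 − 0.82×3 = 9.54 V.
Saturation requires V_DS ≥ V_GS − V_t = 0.675 V; 9.54 ≥ 0.675 ✓.

I_D ≈ 0.82 mA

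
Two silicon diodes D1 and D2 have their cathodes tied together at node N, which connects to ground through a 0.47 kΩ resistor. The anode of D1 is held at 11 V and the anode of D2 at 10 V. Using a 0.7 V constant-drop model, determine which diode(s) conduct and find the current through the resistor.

Only D1 conducts; I_R ≈ 22 mA

Assume both conduct. Then node N would need to be at both 11−0.7 = 10.3 V and 10−0.7 = 9.3 V, which is impossible.
Assume only D1 conducts: V_N = 11 − 0.7 = 10.3 V, so I_R = 10.3/0.47 = 21.9 mA.
Check D2: its anode-to-cathode voltage is 10 − 10.3 = -0.3 V < 0.7 V, so it is off. The assumption is consistent.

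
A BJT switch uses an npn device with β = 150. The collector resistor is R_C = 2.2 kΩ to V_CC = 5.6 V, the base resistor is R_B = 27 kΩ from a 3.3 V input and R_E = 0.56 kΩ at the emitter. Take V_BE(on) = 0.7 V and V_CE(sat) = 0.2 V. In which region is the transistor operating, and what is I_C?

saturation; I_C ≈ 1.9 mA

Assume active: I_B = (3.3 − 0.7)/(27 + 151×0.56) = 0.0233 mA, I_C = β·I_B = 3.5 mA.
Then V_CE = 5.6 − 3.5×2.2 − 3.52×0.56 = -4.06 V < 0.2 V — the active assumption fails.
Re-solve with V_CE = 0.2 V. KCL at the emitter: V_E/R_E = (V_BB−0.7−V_E)/R_B + (V_CC−0.2−V_E)/R_C, giving V_E = 1.12 V.
I_C = (V_CC − 0.2 − V_E)/R_C = (5.4 − 1.12)/2.2 = 1.95 mA.
Check: I_B = (2.6 − 1.12)/27 = 0.0548 mA, and β·I_B = 8.22 mA > I_C, confirming saturation.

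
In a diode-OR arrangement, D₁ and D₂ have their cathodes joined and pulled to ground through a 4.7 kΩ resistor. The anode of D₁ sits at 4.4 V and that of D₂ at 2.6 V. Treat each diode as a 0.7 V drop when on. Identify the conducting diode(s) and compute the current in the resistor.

Assume both conduct. Then node N would need to be at both 4.4−0.7 = 3.7 V and 2.6−0.7 = 1.9 V, which is impossible.
Assume only D₁ conducts: V_N = 4.4 − 0.7 = 3.7 V, so I_R = 3.7/4.7 = 0.787 mA.
Check D₂: its anode-to-cathode voltage is 2.6 − 3.7 = -1.1 V < 0.7 V, so it is off. The assumption is consistent.

Only D₁ conducts; I_R ≈ 0.79 mA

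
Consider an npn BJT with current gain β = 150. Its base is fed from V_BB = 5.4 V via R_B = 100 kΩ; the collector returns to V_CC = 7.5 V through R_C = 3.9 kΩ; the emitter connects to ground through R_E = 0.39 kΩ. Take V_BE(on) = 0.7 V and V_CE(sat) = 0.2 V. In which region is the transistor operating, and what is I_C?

saturation; I_C ≈ 1.7 mA

Assume active: I_B = (5.4 − 0.7)/(100 + 151×0.39) = 0.0296 mA, I_C = β·I_B = 4.44 mA.
Then V_CE = 7.5 − 4.44×3.9 − 4.47×0.39 = -11.5 V < 0.2 V — the active assumption fails.
Re-solve with V_CE = 0.2 V. KCL at the emitter: V_E/R_E = (V_BB−0.7−V_E)/R_B + (V_CC−0.2−V_E)/R_C, giving V_E = 0.678 V.
I_C = (V_CC − 0.2 − V_E)/R_C = (7.3 − 0.678)/3.9 = 1.7 mA.
Check: I_B = (4.7 − 0.678)/100 = 0.0402 mA, and β·I_B = 6.03 mA > I_C, confirming saturation.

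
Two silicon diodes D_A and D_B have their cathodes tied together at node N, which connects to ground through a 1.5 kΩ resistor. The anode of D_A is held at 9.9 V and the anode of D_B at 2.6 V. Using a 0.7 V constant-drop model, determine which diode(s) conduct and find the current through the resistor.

Only D_A conducts; I_R ≈ 6.1 mA

Assume both conduct. Then node N would need to be at both 9.9−0.7 = 9.2 V and 2.6−0.7 = 1.9 V, which is impossible.
Assume only D_A conducts: V_N = 9.9 − 0.7 = 9.2 V, so I_R = 9.2/1.5 = 6.13 mA.
Check D_B: its anode-to-cathode voltage is 2.6 − 9.2 = -6.6 V < 0.7 V, so it is off. The assumption is consistent.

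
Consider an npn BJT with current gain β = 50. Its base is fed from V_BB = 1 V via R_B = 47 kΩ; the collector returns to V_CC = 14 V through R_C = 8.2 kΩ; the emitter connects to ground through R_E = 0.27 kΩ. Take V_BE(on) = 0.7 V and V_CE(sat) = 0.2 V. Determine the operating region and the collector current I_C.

Assume active. Base-emitter loop: I_B = (V_BB − V_BE)/(R_B + (β+1)R_E) = (1 − 0.7)/(47 + 51×0.27) = 0.00494 mA.
I_C = β·I_B = 50×0.00494 = 0.247 mA.
V_CE = V_CC − I_C·R_C − I_E·R_E = 14 − 0.247×8.2 − 0.252×0.27 = 11.9 V > V_CE(sat), so the active-region assumption holds.

active; I_C ≈ 0.25 mA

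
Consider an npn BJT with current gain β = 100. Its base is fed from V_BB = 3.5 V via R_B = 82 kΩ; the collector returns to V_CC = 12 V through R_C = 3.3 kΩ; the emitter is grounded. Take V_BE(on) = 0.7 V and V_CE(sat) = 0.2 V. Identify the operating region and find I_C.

active; I_C ≈ 3.4 mA

Assume active. Base-emitter loop: I_B = (V_BB − V_BE)/R_B = (3.5 − 0.7)/82 = 0.0341 mA.
I_C = β·I_B = 100×0.0341 = 3.41 mA.
V_CE = V_CC − I_C·R_C = 12 − 3.41×3.3 = 0.732 V > V_CE(sat), so the active-region assumption holds.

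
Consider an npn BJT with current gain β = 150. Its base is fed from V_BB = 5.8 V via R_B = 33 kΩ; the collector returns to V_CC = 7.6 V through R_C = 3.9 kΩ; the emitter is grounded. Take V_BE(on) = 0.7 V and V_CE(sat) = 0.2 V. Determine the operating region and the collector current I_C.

saturation; I_C ≈ 1.9 mA

Assume active: I_B = (5.8 − 0.7)/33 = 0.155 mA, giving I_C = β·I_B = 23.2 mA.
But then V_CE = 7.6 − 23.2×3.9 = -82.8 V < V_CE(sat) = 0.2 V — impossible in the active region.
So the transistor is saturated. With V_CE = 0.2 V, I_C = (V_CC − 0.2)/R_C = 7.4/3.9 = 1.9 mA.
Check: β·I_B = 23.2 mA > I_C = 1.9 mA, confirming saturation.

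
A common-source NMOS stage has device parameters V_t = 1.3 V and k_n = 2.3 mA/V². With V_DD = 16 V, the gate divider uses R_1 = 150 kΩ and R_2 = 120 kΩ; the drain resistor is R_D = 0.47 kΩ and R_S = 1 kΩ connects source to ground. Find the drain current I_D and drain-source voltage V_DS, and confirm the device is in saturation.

V_G = V_DD·R_2/(R_1+R_2) = 16×120/270 = 7.11 V.
Assume saturation: I_D = (k_n/2)(V_GS − V_t)² with V_GS = V_G − I_D·R_S = 7.11 − 1·I_D.
Substituting gives 1.15·I_D² − 14.4·I_D + 38.8 = 0, with roots I_D = 3.96 or 8.54 mA.
The root I_D = 8.54 mA gives V_GS = -1.42 V ≤ V_t, so take I_D = 3.96 mA.
Then V_GS = 3.15 V and V_DS = V_DD − I_D(R_D+R_S) = 16 − 3.96×1.47 = 10.2 V.
Saturation requires V_DS ≥ V_GS − V_t = 1.85 V; 10.2 ≥ 1.85 ✓.

I_D ≈ 4 mA, V_DS ≈ 10 V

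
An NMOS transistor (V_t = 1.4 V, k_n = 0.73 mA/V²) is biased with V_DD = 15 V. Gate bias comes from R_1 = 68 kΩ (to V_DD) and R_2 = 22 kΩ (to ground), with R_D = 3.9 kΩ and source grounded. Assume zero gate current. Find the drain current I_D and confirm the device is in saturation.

I_D ≈ 1.9 mA

V_G = V_DD·R_2/(R_1+R_2) = 15×22/90 = 3.67 V. With the source grounded, V_GS = V_G = 3.67 V.
Assume saturation: I_D = (k_n/2)(V_GS − V_t)² = (0.73/2)×(3.67 − 1.4)² = 0.365×2.27² = 1.88 mA.
V_DS = V_DD − I_D·R_D = 15 − 1.88×3.9 = 7.69 V.
Saturation requires V_DS ≥ V_GS − V_t = 2.27 V; 7.69 ≥ 2.27 ✓.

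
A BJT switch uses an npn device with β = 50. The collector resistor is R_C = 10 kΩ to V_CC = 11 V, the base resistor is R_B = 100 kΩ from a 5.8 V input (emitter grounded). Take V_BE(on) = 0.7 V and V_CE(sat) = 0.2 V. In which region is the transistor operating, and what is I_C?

Assume active: I_B = (5.8 − 0.7)/100 = 0.051 mA, giving I_C = β·I_B = 2.55 mA.
But then V_CE = 11 − 2.55×10 = -14.5 V < V_CE(sat) = 0.2 V — impossible in the active region.
So the transistor is saturated. With V_CE = 0.2 V, I_C = (V_CC − 0.2)/R_C = 10.8/10 = 1.08 mA.
Check: β·I_B = 2.55 mA > I_C = 1.08 mA, confirming saturation.

saturation; I_C ≈ 1.1 mA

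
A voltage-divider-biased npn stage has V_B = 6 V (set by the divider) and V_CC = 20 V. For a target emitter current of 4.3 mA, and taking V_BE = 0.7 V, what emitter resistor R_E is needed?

V_E = V_B − V_BE = 6 − 0.7 = 5.3 V.
R_E = V_E / I_E = 5.3 / 4.3 = 1.23 kΩ.

R_E ≈ 1.2 kΩ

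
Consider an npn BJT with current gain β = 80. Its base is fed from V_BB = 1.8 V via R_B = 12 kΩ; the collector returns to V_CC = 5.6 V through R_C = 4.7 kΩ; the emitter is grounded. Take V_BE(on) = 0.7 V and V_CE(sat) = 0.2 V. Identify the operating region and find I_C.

Assume active: I_B = (1.8 − 0.7)/12 = 0.0917 mA, giving I_C = β·I_B = 7.33 mA.
But then V_CE = 5.6 − 7.33×4.7 = -28.9 V < V_CE(sat) = 0.2 V — impossible in the active region.
So the transistor is saturated. With V_CE = 0.2 V, I_C = (V_CC − 0.2)/R_C = 5.4/4.7 = 1.15 mA.
Check: β·I_B = 7.33 mA > I_C = 1.15 mA, confirming saturation.

saturation; I_C ≈ 1.1 mA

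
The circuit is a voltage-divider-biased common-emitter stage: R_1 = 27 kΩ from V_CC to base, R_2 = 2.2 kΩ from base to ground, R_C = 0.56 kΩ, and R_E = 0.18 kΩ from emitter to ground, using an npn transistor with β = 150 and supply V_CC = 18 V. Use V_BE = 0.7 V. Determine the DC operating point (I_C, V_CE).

Thevenize the base divider: V_Th = V_CC·R_2/(R_1+R_2) = 18×2.2/29.2 = 1.36 V, R_Th = R_1‖R_2 = 2.03 kΩ.
Base-emitter loop: V_Th = I_B·R_Th + V_BE + (β+1)I_B·R_E, so I_B = (1.36 − 0.7) / (2.03 + 151×0.18) = 0.0225 mA.
I_C = β·I_B = 150×0.0225 = 3.37 mA, and I_E = (β+1)I_B = 3.39 mA.
V_CE = V_CC − I_C·R_C − I_E·R_E = 18 − 3.37×0.56 − 3.39×0.18 = 15.5 V.
V_CE = 15.5 V > 0.2 V confirms active-region operation.

I_C ≈ 3.4 mA, V_CE ≈ 16 V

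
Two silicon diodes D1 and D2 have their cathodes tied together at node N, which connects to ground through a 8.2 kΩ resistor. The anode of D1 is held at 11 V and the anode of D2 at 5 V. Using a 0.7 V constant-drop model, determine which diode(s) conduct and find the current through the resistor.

Assume both conduct. Then node N would need to be at both 11−0.7 = 10.3 V and 5−0.7 = 4.3 V, which is impossible.
Assume only D1 conducts: V_N = 11 − 0.7 = 10.3 V, so I_R = 10.3/8.2 = 1.26 mA.
Check D2: its anode-to-cathode voltage is 5 − 10.3 = -5.3 V < 0.7 V, so it is off. The assumption is consistent.

Only D1 conducts; I_R ≈ 1.3 mA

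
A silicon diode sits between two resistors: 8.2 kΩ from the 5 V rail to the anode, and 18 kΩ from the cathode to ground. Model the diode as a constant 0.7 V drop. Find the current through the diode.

The two resistors are in series with the diode, so KVL gives 5 = I·8.2 + 0.7 + I·18.
I = (5 − 0.7) / (8.2 + 18) kΩ = 4.3 / 26.2 = 0.164 mA.

I ≈ 0.16 mA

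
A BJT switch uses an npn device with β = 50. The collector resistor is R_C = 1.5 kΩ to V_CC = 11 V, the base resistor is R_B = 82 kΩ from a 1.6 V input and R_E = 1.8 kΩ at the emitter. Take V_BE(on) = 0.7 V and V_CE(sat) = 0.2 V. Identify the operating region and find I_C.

active; I_C ≈ 0.26 mA

Assume active. Base-emitter loop: I_B = (V_BB − V_BE)/(R_B + (β+1)R_E) = (1.6 − 0.7)/(82 + 51×1.8) = 0.00518 mA.
I_C = β·I_B = 50×0.00518 = 0.259 mA.
V_CE = V_CC − I_C·R_C − I_E·R_E = 11 − 0.259×1.5 − 0.264×1.8 = 10.1 V > V_CE(sat), so the active-region assumption holds.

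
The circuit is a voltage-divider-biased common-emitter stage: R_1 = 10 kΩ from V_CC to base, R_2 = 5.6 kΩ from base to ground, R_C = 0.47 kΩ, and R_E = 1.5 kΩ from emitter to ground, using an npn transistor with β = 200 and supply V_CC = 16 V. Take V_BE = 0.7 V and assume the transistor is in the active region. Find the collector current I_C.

Thevenize the base divider: V_Th = V_CC·R_2/(R_1+R_2) = 16×5.6/15.6 = 5.74 V, R_Th = R_1‖R_2 = 3.59 kΩ.
Base-emitter loop: V_Th = I_B·R_Th + V_BE + (β+1)I_B·R_E, so I_B = (5.74 − 0.7) / (3.59 + 201×1.5) = 0.0165 mA.
I_C = β·I_B = 200×0.0165 = 3.31 mA, and I_E = (β+1)I_B = 3.32 mA.
V_CE = V_CC − I_C·R_C − I_E·R_E = 16 − 3.31×0.47 − 3.32×1.5 = 9.46 V.
V_CE = 9.46 V > 0.2 V confirms active-region operation.

I_C ≈ 3.3 mA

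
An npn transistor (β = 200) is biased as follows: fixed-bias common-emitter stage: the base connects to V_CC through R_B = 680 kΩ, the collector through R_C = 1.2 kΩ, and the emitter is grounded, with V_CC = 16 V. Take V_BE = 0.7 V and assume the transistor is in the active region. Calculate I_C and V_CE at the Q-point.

Base loop: V_CC = I_B·R_B + V_BE, so I_B = (16 − 0.7)/680 kΩ = 0.0225 mA.
In the active region I_C = β·I_B = 200 × 0.0225 = 4.5 mA.
Collector loop: V_CE = V_CC − I_C·R_C = 16 − 4.5×1.2 = 10.6 V.
Since V_CE = 10.6 V > V_CE(sat) ≈ 0.2 V, the transistor is in the active region as assumed.

I_C ≈ 4.5 mA, V_CE ≈ 11 V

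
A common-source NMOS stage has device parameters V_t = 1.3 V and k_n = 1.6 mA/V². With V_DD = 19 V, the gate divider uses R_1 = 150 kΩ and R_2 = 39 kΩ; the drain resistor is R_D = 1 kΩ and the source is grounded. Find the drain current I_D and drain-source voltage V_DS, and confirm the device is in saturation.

V_G = V_DD·R_2/(R_1+R_2) = 19×39/189 = 3.92 V. With the source grounded, V_GS = V_G = 3.92 V.
Assume saturation: I_D = (k_n/2)(V_GS − V_t)² = (1.6/2)×(3.92 − 1.3)² = 0.8×2.62² = 5.49 mA.
V_DS = V_DD − I_D·R_D = 19 − 5.49×1 = 13.5 V.
Saturation requires V_DS ≥ V_GS − V_t = 2.62 V; 13.5 ≥ 2.62 ✓.

I_D ≈ 5.5 mA, V_DS ≈ 14 V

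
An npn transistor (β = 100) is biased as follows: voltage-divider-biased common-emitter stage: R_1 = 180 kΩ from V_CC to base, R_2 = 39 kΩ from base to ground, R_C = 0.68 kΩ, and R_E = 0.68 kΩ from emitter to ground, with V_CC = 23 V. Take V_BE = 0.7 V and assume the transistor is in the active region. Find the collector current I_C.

Thevenize the base divider: V_Th = V_CC·R_2/(R_1+R_2) = 23×39/219 = 4.1 V, R_Th = R_1‖R_2 = 32.1 kΩ.
Base-emitter loop: V_Th = I_B·R_Th + V_BE + (β+1)I_B·R_E, so I_B = (4.1 − 0.7) / (32.1 + 101×0.68) = 0.0337 mA.
I_C = β·I_B = 100×0.0337 = 3.37 mA, and I_E = (β+1)I_B = 3.4 mA.
V_CE = V_CC − I_C·R_C − I_E·R_E = 23 − 3.37×0.68 − 3.4×0.68 = 18.4 V.
V_CE = 18.4 V > 0.2 V confirms active-region operation.

I_C ≈ 3.4 mA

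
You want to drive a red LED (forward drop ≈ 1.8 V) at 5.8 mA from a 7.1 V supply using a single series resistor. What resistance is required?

The resistor drops V_S − V_D = 7.1 − 1.8 = 5.3 V at 5.8 mA.
R = 5.3 V / 5.8 mA = 0.914 kΩ.

R ≈ 0.91 kΩ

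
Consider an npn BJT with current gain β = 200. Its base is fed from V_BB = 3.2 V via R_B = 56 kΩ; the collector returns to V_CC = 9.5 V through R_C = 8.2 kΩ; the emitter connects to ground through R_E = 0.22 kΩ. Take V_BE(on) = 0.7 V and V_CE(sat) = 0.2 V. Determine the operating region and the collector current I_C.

saturation; I_C ≈ 1.1 mA

Assume active: I_B = (3.2 − 0.7)/(56 + 201×0.22) = 0.0249 mA, I_C = β·I_B = 4.99 mA.
Then V_CE = 9.5 − 4.99×8.2 − 5.01×0.22 = -32.5 V < 0.2 V — the active assumption fails.
Re-solve with V_CE = 0.2 V. KCL at the emitter: V_E/R_E = (V_BB−0.7−V_E)/R_B + (V_CC−0.2−V_E)/R_C, giving V_E = 0.252 V.
I_C = (V_CC − 0.2 − V_E)/R_C = (9.3 − 0.252)/8.2 = 1.1 mA.
Check: I_B = (2.5 − 0.252)/56 = 0.0402 mA, and β·I_B = 8.03 mA > I_C, confirming saturation.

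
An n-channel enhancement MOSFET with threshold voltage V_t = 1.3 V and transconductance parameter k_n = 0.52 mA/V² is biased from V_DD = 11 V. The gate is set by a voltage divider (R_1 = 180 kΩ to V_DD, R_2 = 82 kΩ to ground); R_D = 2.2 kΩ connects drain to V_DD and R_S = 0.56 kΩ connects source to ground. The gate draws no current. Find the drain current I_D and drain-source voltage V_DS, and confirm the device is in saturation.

V_G = V_DD·R_2/(R_1+R_2) = 11×82/262 = 3.44 V.
Assume saturation: I_D = (k_n/2)(V_GS − V_t)² with V_GS = V_G − I_D·R_S = 3.44 − 0.56·I_D.
Substituting gives 0.0815·I_D² − 1.62·I_D + 1.19 = 0, with roots I_D = 0.764 or 19.2 mA.
The root I_D = 19.2 mA gives V_GS = -7.28 V ≤ V_t, so take I_D = 0.764 mA.
Then V_GS = 3.01 V and V_DS = V_DD − I_D(R_D+R_S) = 11 − 0.764×2.76 = 8.89 V.
Saturation requires V_DS ≥ V_GS − V_t = 1.71 V; 8.89 ≥ 1.71 ✓.

I_D ≈ 0.76 mA, V_DS ≈ 8.9 V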